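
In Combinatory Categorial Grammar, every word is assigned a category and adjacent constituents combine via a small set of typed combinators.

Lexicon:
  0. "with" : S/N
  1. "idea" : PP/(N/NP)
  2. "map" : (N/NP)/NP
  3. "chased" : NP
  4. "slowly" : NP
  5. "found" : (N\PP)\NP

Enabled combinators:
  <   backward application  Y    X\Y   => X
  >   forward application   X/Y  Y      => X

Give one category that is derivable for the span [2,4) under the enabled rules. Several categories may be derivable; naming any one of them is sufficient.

[0,6] S   >
  [0,1] "with" : S/N
  [1,6] N   <
    [1,4] PP   >
      [1,2] "idea" : PP/(N/NP)
      [2,4] N/NP   >
        [2,3] "map" : (N/NP)/NP
        [3,4] "chased" : NP
    [4,6] N\PP   <
      [4,5] "slowly" : NP
      [5,6] "found" : (N\PP)\NP

N/NP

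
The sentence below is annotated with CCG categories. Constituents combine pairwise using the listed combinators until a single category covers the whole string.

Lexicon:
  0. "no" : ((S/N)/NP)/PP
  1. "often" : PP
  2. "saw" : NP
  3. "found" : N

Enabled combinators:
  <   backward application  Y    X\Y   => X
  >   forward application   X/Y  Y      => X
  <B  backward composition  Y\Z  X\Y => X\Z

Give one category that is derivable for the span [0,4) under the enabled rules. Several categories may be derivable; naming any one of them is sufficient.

[0,4] S   >
  [0,3] S/N   >
    [0,2] (S/N)/NP   >
      [0,1] "no" : ((S/N)/NP)/PP
      [1,2] "often" : PP
    [2,3] "saw" : NP
  [3,4] "found" : N

S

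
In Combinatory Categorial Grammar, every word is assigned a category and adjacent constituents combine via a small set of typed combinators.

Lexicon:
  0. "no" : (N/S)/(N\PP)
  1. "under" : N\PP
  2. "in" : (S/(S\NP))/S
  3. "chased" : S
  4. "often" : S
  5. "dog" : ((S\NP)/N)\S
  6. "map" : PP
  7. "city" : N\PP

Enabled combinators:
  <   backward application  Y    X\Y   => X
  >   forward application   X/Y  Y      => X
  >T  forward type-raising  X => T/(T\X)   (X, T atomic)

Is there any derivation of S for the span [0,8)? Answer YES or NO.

(N/S)/(N\PP) N\PP (S/(S\NP))/S S S ((S\NP)/N)\S PP N\PP
CKY chart[0,8] = {N, N/(N\N), NP/(NP\N), PP/(PP\N), S/(S\N)}; S ∉ chart

NO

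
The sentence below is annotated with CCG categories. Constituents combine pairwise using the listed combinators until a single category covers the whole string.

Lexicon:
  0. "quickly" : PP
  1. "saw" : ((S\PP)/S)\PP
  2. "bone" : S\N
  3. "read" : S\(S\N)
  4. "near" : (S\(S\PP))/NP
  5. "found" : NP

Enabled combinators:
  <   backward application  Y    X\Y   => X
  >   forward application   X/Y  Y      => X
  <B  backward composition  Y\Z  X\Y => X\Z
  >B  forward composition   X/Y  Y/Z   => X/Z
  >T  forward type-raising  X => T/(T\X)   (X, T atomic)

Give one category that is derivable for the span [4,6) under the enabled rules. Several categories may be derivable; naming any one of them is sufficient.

S\(S\PP)

[0,6] S   <
  [0,4] S\PP   >
    [0,2] (S\PP)/S   <
      [0,1] "quickly" : PP
      [1,2] "saw" : ((S\PP)/S)\PP
    [2,4] S   <
      [2,3] "bone" : S\N
      [3,4] "read" : S\(S\N)
  [4,6] S\(S\PP)   >
    [4,5] "near" : (S\(S\PP))/NP
    [5,6] "found" : NP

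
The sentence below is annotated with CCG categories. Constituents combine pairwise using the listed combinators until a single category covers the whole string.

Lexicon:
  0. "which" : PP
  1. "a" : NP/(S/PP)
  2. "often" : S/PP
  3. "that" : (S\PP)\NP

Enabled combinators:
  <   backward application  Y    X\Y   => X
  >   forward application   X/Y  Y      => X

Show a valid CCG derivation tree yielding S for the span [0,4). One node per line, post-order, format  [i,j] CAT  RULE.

[0,1] PP  lex  "which"
[1,2] NP/(S/PP)  lex  "a"
[2,3] S/PP  lex  "often"
[1,3] NP  >  k=2
[3,4] (S\PP)\NP  lex  "that"
[1,4] S\PP  <  k=3
[0,4] S  <  k=1

[0,4] S   <
  [0,1] "which" : PP
  [1,4] S\PP   <
    [1,3] NP   >
      [1,2] "a" : NP/(S/PP)
      [2,3] "often" : S/PP
    [3,4] "that" : (S\PP)\NP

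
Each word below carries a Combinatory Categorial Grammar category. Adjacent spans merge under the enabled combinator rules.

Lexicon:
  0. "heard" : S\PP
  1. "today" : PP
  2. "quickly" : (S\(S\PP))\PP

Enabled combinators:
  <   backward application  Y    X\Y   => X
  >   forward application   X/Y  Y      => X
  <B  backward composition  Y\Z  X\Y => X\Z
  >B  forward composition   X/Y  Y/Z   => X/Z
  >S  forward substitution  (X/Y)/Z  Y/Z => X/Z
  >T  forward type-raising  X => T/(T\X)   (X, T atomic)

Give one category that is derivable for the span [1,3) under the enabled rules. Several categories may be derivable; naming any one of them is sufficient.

S\(S\PP)

[0,3] S   <
  [0,1] "heard" : S\PP
  [1,3] S\(S\PP)   <
    [1,2] "today" : PP
    [2,3] "quickly" : (S\(S\PP))\PP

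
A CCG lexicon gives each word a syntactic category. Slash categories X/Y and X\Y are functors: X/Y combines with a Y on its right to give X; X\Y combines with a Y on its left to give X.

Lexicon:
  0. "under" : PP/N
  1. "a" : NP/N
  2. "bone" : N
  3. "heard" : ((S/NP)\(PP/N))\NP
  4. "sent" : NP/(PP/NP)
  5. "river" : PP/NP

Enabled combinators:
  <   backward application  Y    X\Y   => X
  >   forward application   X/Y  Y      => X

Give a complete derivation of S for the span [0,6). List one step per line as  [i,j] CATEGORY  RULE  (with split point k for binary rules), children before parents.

[0,6] S   >
  [0,4] S/NP   <
    [0,1] "under" : PP/N
    [1,4] (S/NP)\(PP/N)   <
      [1,3] NP   >
        [1,2] "a" : NP/N
        [2,3] "bone" : N
      [3,4] "heard" : ((S/NP)\(PP/N))\NP
  [4,6] NP   >
    [4,5] "sent" : NP/(PP/NP)
    [5,6] "river" : PP/NP

[0,1] PP/N  lex  "under"
[1,2] NP/N  lex  "a"
[2,3] N  lex  "bone"
[1,3] NP  >  k=2
[3,4] ((S/NP)\(PP/N))\NP  lex  "heard"
[1,4] (S/NP)\(PP/N)  <  k=3
[0,4] S/NP  <  k=1
[4,5] NP/(PP/NP)  lex  "sent"
[5,6] PP/NP  lex  "river"
[4,6] NP  >  k=5
[0,6] S  >  k=4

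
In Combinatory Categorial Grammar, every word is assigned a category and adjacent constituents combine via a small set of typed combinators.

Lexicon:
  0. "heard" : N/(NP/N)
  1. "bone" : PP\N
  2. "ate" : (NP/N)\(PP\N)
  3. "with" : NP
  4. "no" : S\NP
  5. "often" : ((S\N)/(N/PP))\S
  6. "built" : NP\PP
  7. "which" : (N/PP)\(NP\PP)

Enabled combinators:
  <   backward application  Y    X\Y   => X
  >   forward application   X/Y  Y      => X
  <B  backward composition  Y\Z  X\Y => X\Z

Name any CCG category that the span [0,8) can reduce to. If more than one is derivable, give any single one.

S

[0,8] S   <
  [0,3] N   >
    [0,1] "heard" : N/(NP/N)
    [1,3] NP/N   <
      [1,2] "bone" : PP\N
      [2,3] "ate" : (NP/N)\(PP\N)
  [3,8] S\N   >
    [3,6] (S\N)/(N/PP)   <
      [3,5] S   <
        [3,4] "with" : NP
        [4,5] "no" : S\NP
      [5,6] "often" : ((S\N)/(N/PP))\S
    [6,8] N/PP   <
      [6,7] "built" : NP\PP
      [7,8] "which" : (N/PP)\(NP\PP)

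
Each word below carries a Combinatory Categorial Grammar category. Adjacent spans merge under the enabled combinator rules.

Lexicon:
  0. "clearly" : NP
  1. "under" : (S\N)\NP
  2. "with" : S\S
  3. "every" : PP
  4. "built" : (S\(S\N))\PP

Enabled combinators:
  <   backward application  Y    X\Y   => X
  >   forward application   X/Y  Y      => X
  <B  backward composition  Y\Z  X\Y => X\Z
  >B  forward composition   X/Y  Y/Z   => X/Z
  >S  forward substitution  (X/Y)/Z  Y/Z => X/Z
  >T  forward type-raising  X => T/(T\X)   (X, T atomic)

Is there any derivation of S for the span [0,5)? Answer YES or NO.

YES

[0,5] S   <
  [0,3] S\N   <B
    [0,2] S\N   <
      [0,1] "clearly" : NP
      [1,2] "under" : (S\N)\NP
    [2,3] "with" : S\S
  [3,5] S\(S\N)   <
    [3,4] "every" : PP
    [4,5] "built" : (S\(S\N))\PP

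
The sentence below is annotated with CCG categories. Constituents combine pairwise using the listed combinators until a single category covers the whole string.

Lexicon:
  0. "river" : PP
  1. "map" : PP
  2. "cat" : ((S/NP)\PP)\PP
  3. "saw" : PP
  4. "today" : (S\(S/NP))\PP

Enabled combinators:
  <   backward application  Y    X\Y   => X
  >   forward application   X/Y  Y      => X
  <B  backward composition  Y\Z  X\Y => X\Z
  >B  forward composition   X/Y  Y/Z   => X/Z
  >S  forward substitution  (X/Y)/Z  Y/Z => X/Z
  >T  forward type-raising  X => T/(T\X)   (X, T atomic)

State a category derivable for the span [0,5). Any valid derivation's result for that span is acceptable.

[0,5] S   >
  [0,1] S/(S\PP)   >T
    [0,1] "river" : PP
  [1,5] S\PP   <B
    [1,3] (S/NP)\PP   <
      [1,2] "map" : PP
      [2,3] "cat" : ((S/NP)\PP)\PP
    [3,5] S\(S/NP)   <
      [3,4] "saw" : PP
      [4,5] "today" : (S\(S/NP))\PP

S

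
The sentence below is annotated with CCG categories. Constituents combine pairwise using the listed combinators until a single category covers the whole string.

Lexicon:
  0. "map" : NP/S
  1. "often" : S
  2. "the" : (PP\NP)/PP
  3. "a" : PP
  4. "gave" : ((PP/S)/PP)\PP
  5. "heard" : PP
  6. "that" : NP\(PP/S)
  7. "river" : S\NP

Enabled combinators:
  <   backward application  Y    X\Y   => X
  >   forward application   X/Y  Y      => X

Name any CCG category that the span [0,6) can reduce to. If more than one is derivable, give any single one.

PP/S

[0,8] S   <
  [0,7] NP   <
    [0,6] PP/S   >
      [0,5] (PP/S)/PP   <
        [0,4] PP   <
          [0,2] NP   >
            [0,1] "map" : NP/S
            [1,2] "often" : S
          [2,4] PP\NP   >
            [2,3] "the" : (PP\NP)/PP
            [3,4] "a" : PP
        [4,5] "gave" : ((PP/S)/PP)\PP
      [5,6] "heard" : PP
    [6,7] "that" : NP\(PP/S)
  [7,8] "river" : S\NP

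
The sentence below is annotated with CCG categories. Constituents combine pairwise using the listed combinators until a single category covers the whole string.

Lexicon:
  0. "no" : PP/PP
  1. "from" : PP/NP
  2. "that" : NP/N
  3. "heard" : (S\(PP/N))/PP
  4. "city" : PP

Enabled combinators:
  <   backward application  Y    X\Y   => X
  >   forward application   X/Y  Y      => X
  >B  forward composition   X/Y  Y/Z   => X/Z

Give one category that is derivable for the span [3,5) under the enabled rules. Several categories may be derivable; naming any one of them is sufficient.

S\(PP/N)

[0,5] S   <
  [0,3] PP/N   >B
    [0,2] PP/NP   >B
      [0,1] "no" : PP/PP
      [1,2] "from" : PP/NP
    [2,3] "that" : NP/N
  [3,5] S\(PP/N)   >
    [3,4] "heard" : (S\(PP/N))/PP
    [4,5] "city" : PP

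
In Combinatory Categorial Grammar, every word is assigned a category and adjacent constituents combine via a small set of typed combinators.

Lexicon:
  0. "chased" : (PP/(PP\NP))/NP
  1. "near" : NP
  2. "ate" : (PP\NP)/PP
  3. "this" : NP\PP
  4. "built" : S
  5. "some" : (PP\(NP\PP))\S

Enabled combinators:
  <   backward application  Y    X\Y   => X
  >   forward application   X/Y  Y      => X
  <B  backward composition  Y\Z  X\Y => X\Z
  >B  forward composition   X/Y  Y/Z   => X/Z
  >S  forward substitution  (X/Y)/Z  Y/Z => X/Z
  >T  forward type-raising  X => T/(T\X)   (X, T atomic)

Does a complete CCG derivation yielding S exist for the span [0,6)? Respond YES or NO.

NO

(PP/(PP\NP))/NP NP (PP\NP)/PP NP\PP S (PP\(NP\PP))\S
CKY chart[0,6] = {(PP/(PP\NP))/(NP\PP), N/(N\PP), NP/(NP\PP), PP, PP/(PP\PP), S/(S\PP)}; S ∉ chart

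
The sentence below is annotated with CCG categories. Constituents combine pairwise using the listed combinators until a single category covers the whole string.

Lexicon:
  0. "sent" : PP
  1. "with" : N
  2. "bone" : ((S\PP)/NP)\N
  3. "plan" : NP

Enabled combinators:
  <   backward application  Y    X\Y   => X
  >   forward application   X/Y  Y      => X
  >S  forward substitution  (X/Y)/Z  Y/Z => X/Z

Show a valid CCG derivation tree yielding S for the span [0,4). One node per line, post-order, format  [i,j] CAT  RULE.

[0,1] PP  lex  "sent"
[1,2] N  lex  "with"
[2,3] ((S\PP)/NP)\N  lex  "bone"
[1,3] (S\PP)/NP  <  k=2
[3,4] NP  lex  "plan"
[1,4] S\PP  >  k=3
[0,4] S  <  k=1

[0,4] S   <
  [0,1] "sent" : PP
  [1,4] S\PP   >
    [1,3] (S\PP)/NP   <
      [1,2] "with" : N
      [2,3] "bone" : ((S\PP)/NP)\N
    [3,4] "plan" : NP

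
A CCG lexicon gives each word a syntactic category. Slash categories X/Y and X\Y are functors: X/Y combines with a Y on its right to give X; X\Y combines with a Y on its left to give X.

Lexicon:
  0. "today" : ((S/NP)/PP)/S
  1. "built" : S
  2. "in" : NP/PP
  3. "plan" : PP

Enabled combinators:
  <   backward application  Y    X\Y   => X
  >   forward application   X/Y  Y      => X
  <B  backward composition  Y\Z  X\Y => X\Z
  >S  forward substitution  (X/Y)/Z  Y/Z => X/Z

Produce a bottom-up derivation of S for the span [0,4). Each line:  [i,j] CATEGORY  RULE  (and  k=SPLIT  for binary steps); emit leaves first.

[0,1] ((S/NP)/PP)/S  lex  "today"
[1,2] S  lex  "built"
[0,2] (S/NP)/PP  >  k=1
[2,3] NP/PP  lex  "in"
[0,3] S/PP  >S  k=2
[3,4] PP  lex  "plan"
[0,4] S  >  k=3

[0,4] S   >
  [0,3] S/PP   >S
    [0,2] (S/NP)/PP   >
      [0,1] "today" : ((S/NP)/PP)/S
      [1,2] "built" : S
    [2,3] "in" : NP/PP
  [3,4] "plan" : PP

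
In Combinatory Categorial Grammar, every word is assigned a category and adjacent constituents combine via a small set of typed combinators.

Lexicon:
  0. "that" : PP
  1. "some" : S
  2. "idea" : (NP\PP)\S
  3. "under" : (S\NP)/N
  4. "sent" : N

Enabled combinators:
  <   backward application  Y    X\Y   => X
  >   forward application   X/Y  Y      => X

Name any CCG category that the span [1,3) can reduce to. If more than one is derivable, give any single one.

[0,5] S   <
  [0,3] NP   <
    [0,1] "that" : PP
    [1,3] NP\PP   <
      [1,2] "some" : S
      [2,3] "idea" : (NP\PP)\S
  [3,5] S\NP   >
    [3,4] "under" : (S\NP)/N
    [4,5] "sent" : N

NP\PP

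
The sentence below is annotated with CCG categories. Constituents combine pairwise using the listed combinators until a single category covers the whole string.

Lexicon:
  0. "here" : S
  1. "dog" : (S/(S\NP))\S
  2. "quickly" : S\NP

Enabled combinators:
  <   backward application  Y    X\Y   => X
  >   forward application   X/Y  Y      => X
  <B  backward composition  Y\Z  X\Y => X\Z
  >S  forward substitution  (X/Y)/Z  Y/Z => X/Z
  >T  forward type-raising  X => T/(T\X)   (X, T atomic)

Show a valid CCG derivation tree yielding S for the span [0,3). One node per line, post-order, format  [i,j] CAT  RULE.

[0,1] S  lex  "here"
[1,2] (S/(S\NP))\S  lex  "dog"
[0,2] S/(S\NP)  <  k=1
[2,3] S\NP  lex  "quickly"
[0,3] S  >  k=2

[0,3] S   >
  [0,2] S/(S\NP)   <
    [0,1] "here" : S
    [1,2] "dog" : (S/(S\NP))\S
  [2,3] "quickly" : S\NP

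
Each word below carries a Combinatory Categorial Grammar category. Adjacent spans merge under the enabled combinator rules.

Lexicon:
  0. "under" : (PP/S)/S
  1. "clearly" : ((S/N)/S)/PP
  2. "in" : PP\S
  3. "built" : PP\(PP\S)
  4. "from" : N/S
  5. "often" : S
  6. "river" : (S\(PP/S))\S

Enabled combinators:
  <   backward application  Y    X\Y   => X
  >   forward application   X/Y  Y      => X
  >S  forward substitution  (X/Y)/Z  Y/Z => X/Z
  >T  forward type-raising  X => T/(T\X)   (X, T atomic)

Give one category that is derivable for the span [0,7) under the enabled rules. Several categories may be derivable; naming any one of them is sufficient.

S

[0,7] S   <
  [0,5] PP/S   >S
    [0,1] "under" : (PP/S)/S
    [1,5] S/S   >S
      [1,4] (S/N)/S   >
        [1,2] "clearly" : ((S/N)/S)/PP
        [2,4] PP   <
          [2,3] "in" : PP\S
          [3,4] "built" : PP\(PP\S)
      [4,5] "from" : N/S
  [5,7] S\(PP/S)   <
    [5,6] "often" : S
    [6,7] "river" : (S\(PP/S))\S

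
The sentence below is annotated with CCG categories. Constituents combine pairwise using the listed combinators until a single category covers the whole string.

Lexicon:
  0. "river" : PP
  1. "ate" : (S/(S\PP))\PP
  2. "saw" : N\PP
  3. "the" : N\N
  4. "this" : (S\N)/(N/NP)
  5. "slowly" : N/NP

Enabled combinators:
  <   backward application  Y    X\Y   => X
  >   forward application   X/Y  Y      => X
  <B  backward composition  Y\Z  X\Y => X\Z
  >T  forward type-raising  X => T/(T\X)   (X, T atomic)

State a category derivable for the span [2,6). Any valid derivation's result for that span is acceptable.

S\PP

[0,6] S   >
  [0,2] S/(S\PP)   <
    [0,1] "river" : PP
    [1,2] "ate" : (S/(S\PP))\PP
  [2,6] S\PP   <B
    [2,4] N\PP   <B
      [2,3] "saw" : N\PP
      [3,4] "the" : N\N
    [4,6] S\N   >
      [4,5] "this" : (S\N)/(N/NP)
      [5,6] "slowly" : N/NP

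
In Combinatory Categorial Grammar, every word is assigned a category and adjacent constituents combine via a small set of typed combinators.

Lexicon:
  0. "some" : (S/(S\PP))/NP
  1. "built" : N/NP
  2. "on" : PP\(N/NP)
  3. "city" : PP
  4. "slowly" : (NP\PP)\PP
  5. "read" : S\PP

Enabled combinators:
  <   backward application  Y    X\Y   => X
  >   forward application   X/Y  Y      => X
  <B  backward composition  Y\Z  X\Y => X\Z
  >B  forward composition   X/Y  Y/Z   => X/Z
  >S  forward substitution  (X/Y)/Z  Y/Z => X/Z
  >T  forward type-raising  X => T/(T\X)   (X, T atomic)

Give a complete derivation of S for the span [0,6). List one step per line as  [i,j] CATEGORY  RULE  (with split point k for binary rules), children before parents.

[0,6] S   >
  [0,5] S/(S\PP)   >
    [0,1] "some" : (S/(S\PP))/NP
    [1,5] NP   <
      [1,3] PP   <
        [1,2] "built" : N/NP
        [2,3] "on" : PP\(N/NP)
      [3,5] NP\PP   <
        [3,4] "city" : PP
        [4,5] "slowly" : (NP\PP)\PP
  [5,6] "read" : S\PP

[0,1] (S/(S\PP))/NP  lex  "some"
[1,2] N/NP  lex  "built"
[2,3] PP\(N/NP)  lex  "on"
[1,3] PP  <  k=2
[3,4] PP  lex  "city"
[4,5] (NP\PP)\PP  lex  "slowly"
[3,5] NP\PP  <  k=4
[1,5] NP  <  k=3
[0,5] S/(S\PP)  >  k=1
[5,6] S\PP  lex  "read"
[0,6] S  >  k=5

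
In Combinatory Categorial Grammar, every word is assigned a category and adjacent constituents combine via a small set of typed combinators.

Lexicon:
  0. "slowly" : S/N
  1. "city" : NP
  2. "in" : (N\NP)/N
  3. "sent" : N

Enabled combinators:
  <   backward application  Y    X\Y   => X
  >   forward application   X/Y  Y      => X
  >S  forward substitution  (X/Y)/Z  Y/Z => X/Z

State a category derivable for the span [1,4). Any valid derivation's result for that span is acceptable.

N

[0,4] S   >
  [0,1] "slowly" : S/N
  [1,4] N   <
    [1,2] "city" : NP
    [2,4] N\NP   >
      [2,3] "in" : (N\NP)/N
      [3,4] "sent" : N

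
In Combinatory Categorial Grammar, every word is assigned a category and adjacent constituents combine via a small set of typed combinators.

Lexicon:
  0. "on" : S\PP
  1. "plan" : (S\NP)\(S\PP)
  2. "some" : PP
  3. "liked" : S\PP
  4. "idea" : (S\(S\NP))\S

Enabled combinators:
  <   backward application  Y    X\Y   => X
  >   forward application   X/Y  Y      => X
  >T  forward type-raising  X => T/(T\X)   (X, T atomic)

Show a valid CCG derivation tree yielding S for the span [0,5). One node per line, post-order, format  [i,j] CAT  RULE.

[0,5] S   <
  [0,2] S\NP   <
    [0,1] "on" : S\PP
    [1,2] "plan" : (S\NP)\(S\PP)
  [2,5] S\(S\NP)   <
    [2,4] S   <
      [2,3] "some" : PP
      [3,4] "liked" : S\PP
    [4,5] "idea" : (S\(S\NP))\S

[0,1] S\PP  lex  "on"
[1,2] (S\NP)\(S\PP)  lex  "plan"
[0,2] S\NP  <  k=1
[2,3] PP  lex  "some"
[3,4] S\PP  lex  "liked"
[2,4] S  <  k=3
[4,5] (S\(S\NP))\S  lex  "idea"
[2,5] S\(S\NP)  <  k=4
[0,5] S  <  k=2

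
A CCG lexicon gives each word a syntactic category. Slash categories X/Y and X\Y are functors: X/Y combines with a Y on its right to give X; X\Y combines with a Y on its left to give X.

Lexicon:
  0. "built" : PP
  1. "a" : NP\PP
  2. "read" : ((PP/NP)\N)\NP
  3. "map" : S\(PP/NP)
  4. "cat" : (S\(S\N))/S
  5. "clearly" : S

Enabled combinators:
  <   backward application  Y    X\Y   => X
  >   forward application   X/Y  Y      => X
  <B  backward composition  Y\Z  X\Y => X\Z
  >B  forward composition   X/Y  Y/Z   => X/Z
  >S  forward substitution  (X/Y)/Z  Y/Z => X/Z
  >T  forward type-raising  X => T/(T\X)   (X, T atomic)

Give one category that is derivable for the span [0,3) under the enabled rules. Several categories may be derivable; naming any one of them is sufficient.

(PP/NP)\N

[0,6] S   <
  [0,4] S\N   <B
    [0,3] (PP/NP)\N   <
      [0,2] NP   >
        [0,1] NP/(NP\PP)   >T
          [0,1] "built" : PP
        [1,2] "a" : NP\PP
      [2,3] "read" : ((PP/NP)\N)\NP
    [3,4] "map" : S\(PP/NP)
  [4,6] S\(S\N)   >
    [4,5] "cat" : (S\(S\N))/S
    [5,6] "clearly" : S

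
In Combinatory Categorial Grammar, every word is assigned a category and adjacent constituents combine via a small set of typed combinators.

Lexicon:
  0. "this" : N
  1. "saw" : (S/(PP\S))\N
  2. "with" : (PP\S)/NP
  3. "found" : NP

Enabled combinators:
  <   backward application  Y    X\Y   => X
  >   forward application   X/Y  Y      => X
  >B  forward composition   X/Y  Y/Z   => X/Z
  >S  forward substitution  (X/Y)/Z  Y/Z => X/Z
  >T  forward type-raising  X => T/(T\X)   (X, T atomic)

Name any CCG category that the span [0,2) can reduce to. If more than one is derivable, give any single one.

[0,4] S   >
  [0,3] S/NP   >B
    [0,2] S/(PP\S)   <
      [0,1] "this" : N
      [1,2] "saw" : (S/(PP\S))\N
    [2,3] "with" : (PP\S)/NP
  [3,4] "found" : NP

S/(PP\S)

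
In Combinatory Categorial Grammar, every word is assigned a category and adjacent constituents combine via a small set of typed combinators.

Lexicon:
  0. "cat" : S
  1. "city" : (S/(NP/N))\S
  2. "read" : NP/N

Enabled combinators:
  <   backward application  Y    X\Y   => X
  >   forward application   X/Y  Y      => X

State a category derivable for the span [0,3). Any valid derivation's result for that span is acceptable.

S

[0,3] S   >
  [0,2] S/(NP/N)   <
    [0,1] "cat" : S
    [1,2] "city" : (S/(NP/N))\S
  [2,3] "read" : NP/N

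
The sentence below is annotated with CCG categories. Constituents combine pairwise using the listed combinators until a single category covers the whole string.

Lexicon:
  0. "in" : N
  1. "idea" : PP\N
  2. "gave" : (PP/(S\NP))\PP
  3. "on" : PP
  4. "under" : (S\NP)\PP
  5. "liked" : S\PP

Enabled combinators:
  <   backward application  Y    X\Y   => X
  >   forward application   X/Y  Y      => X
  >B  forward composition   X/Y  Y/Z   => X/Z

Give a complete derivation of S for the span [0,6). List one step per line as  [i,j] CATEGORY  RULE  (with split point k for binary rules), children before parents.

[0,1] N  lex  "in"
[1,2] PP\N  lex  "idea"
[0,2] PP  <  k=1
[2,3] (PP/(S\NP))\PP  lex  "gave"
[0,3] PP/(S\NP)  <  k=2
[3,4] PP  lex  "on"
[4,5] (S\NP)\PP  lex  "under"
[3,5] S\NP  <  k=4
[0,5] PP  >  k=3
[5,6] S\PP  lex  "liked"
[0,6] S  <  k=5

[0,6] S   <
  [0,5] PP   >
    [0,3] PP/(S\NP)   <
      [0,2] PP   <
        [0,1] "in" : N
        [1,2] "idea" : PP\N
      [2,3] "gave" : (PP/(S\NP))\PP
    [3,5] S\NP   <
      [3,4] "on" : PP
      [4,5] "under" : (S\NP)\PP
  [5,6] "liked" : S\PP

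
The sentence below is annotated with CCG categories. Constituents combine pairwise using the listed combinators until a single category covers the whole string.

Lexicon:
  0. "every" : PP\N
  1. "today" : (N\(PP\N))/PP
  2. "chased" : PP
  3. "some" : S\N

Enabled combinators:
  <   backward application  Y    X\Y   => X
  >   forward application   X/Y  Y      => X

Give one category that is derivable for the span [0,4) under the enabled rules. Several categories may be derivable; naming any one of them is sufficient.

[0,4] S   <
  [0,3] N   <
    [0,1] "every" : PP\N
    [1,3] N\(PP\N)   >
      [1,2] "today" : (N\(PP\N))/PP
      [2,3] "chased" : PP
  [3,4] "some" : S\N

S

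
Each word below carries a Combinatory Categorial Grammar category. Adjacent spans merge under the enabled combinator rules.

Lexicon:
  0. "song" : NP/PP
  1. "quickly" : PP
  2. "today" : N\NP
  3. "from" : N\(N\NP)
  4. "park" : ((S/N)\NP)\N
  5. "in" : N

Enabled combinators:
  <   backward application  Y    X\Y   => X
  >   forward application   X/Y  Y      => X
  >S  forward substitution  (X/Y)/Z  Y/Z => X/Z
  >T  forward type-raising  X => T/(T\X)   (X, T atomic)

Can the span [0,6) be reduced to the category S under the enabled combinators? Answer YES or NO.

[0,6] S   >
  [0,5] S/N   <
    [0,2] NP   >
      [0,1] "song" : NP/PP
      [1,2] "quickly" : PP
    [2,5] (S/N)\NP   <
      [2,4] N   <
        [2,3] "today" : N\NP
        [3,4] "from" : N\(N\NP)
      [4,5] "park" : ((S/N)\NP)\N
  [5,6] "in" : N

YES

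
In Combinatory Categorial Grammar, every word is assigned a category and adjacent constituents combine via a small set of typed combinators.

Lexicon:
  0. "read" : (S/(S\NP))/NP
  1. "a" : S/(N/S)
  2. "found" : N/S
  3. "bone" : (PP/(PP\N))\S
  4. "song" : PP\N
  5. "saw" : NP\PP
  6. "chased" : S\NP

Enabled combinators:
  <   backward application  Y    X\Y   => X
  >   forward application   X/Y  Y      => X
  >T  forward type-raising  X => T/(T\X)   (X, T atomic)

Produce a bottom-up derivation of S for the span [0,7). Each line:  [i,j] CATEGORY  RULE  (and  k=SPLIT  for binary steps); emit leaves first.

[0,7] S   >
  [0,6] S/(S\NP)   >
    [0,1] "read" : (S/(S\NP))/NP
    [1,6] NP   <
      [1,5] PP   >
        [1,4] PP/(PP\N)   <
          [1,3] S   >
            [1,2] "a" : S/(N/S)
            [2,3] "found" : N/S
          [3,4] "bone" : (PP/(PP\N))\S
        [4,5] "song" : PP\N
      [5,6] "saw" : NP\PP
  [6,7] "chased" : S\NP

[0,1] (S/(S\NP))/NP  lex  "read"
[1,2] S/(N/S)  lex  "a"
[2,3] N/S  lex  "found"
[1,3] S  >  k=2
[3,4] (PP/(PP\N))\S  lex  "bone"
[1,4] PP/(PP\N)  <  k=3
[4,5] PP\N  lex  "song"
[1,5] PP  >  k=4
[5,6] NP\PP  lex  "saw"
[1,6] NP  <  k=5
[0,6] S/(S\NP)  >  k=1
[6,7] S\NP  lex  "chased"
[0,7] S  >  k=6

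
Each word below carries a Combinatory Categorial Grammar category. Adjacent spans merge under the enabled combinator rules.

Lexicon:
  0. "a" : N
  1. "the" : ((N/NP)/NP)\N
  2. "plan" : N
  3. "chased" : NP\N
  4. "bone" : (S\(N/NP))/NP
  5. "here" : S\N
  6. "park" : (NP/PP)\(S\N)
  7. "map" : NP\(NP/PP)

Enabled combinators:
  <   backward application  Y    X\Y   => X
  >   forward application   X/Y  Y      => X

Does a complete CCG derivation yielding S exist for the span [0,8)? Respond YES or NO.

YES

[0,8] S   <
  [0,4] N/NP   >
    [0,2] (N/NP)/NP   <
      [0,1] "a" : N
      [1,2] "the" : ((N/NP)/NP)\N
    [2,4] NP   <
      [2,3] "plan" : N
      [3,4] "chased" : NP\N
  [4,8] S\(N/NP)   >
    [4,5] "bone" : (S\(N/NP))/NP
    [5,8] NP   <
      [5,7] NP/PP   <
        [5,6] "here" : S\N
        [6,7] "park" : (NP/PP)\(S\N)
      [7,8] "map" : NP\(NP/PP)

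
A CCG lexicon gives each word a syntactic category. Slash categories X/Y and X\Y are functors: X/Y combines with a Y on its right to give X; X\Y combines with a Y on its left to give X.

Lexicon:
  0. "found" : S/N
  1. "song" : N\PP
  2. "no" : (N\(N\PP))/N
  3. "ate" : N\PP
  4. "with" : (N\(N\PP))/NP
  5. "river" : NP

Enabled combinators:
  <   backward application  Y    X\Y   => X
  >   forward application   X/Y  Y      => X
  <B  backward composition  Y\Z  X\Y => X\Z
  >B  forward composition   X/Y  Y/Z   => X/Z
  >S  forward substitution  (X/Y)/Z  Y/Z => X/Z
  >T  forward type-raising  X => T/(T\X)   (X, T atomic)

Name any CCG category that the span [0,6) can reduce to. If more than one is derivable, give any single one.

S

[0,6] S   >
  [0,1] "found" : S/N
  [1,6] N   <
    [1,2] "song" : N\PP
    [2,6] N\(N\PP)   >
      [2,3] "no" : (N\(N\PP))/N
      [3,6] N   <
        [3,4] "ate" : N\PP
        [4,6] N\(N\PP)   >
          [4,5] "with" : (N\(N\PP))/NP
          [5,6] "river" : NP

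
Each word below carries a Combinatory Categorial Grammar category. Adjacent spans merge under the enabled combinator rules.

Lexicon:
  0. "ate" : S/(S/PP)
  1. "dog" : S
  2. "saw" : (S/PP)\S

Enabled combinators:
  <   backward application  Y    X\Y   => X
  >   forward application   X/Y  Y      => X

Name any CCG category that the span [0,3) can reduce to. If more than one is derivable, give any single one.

[0,3] S   >
  [0,1] "ate" : S/(S/PP)
  [1,3] S/PP   <
    [1,2] "dog" : S
    [2,3] "saw" : (S/PP)\S

S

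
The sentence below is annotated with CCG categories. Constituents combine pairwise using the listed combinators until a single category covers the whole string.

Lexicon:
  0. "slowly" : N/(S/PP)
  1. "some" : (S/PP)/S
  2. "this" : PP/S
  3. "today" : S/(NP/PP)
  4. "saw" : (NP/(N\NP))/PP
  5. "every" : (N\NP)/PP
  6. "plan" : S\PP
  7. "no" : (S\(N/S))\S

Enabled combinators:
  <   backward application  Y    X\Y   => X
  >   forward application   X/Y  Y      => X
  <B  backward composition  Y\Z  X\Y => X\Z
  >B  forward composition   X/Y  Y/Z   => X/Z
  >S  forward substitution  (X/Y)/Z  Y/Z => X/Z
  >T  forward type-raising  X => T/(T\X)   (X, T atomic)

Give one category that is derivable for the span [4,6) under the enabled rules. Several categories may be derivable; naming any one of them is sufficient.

[0,8] S   <
  [0,2] N/S   >B
    [0,1] "slowly" : N/(S/PP)
    [1,2] "some" : (S/PP)/S
  [2,8] S\(N/S)   <
    [2,7] S   <
      [2,6] PP   >
        [2,3] "this" : PP/S
        [3,6] S   >
          [3,4] "today" : S/(NP/PP)
          [4,6] NP/PP   >S
            [4,5] "saw" : (NP/(N\NP))/PP
            [5,6] "every" : (N\NP)/PP
      [6,7] "plan" : S\PP
    [7,8] "no" : (S\(N/S))\S

NP/PP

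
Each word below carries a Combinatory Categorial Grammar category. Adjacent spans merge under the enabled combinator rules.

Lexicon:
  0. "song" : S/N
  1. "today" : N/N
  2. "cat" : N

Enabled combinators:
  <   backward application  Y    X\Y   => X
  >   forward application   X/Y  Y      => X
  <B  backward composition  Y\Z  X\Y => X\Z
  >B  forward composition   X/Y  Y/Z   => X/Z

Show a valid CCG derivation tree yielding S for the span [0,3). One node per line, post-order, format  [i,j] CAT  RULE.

[0,1] S/N  lex  "song"
[1,2] N/N  lex  "today"
[0,2] S/N  >B  k=1
[2,3] N  lex  "cat"
[0,3] S  >  k=2

[0,3] S   >
  [0,2] S/N   >B
    [0,1] "song" : S/N
    [1,2] "today" : N/N
  [2,3] "cat" : N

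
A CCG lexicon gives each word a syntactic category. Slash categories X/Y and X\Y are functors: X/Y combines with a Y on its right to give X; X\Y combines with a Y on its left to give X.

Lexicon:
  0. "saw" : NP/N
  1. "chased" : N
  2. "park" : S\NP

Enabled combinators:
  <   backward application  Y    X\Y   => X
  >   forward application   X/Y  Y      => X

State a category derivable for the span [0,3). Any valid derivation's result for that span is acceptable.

S

[0,3] S   <
  [0,2] NP   >
    [0,1] "saw" : NP/N
    [1,2] "chased" : N
  [2,3] "park" : S\NP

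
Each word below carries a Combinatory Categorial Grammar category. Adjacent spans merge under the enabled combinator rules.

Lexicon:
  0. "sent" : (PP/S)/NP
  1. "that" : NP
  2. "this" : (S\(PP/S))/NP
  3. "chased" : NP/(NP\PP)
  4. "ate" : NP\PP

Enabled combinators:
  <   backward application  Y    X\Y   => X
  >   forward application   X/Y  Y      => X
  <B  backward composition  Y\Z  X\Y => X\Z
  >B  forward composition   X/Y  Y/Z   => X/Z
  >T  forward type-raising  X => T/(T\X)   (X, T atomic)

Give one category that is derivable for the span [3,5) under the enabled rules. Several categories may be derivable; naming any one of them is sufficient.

NP

[0,5] S   <
  [0,2] PP/S   >
    [0,1] "sent" : (PP/S)/NP
    [1,2] "that" : NP
  [2,5] S\(PP/S)   >
    [2,3] "this" : (S\(PP/S))/NP
    [3,5] NP   >
      [3,4] "chased" : NP/(NP\PP)
      [4,5] "ate" : NP\PP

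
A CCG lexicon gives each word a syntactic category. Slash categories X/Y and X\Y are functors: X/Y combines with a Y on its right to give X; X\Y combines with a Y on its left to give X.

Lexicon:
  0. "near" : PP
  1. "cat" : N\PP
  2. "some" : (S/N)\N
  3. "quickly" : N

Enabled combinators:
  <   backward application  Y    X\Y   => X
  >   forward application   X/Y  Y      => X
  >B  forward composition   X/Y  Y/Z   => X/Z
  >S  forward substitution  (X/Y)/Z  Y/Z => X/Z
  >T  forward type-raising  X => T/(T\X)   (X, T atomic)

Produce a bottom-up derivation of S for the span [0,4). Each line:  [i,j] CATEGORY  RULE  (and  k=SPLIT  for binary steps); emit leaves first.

[0,1] PP  lex  "near"
[0,1] N/(N\PP)  >T
[1,2] N\PP  lex  "cat"
[0,2] N  >  k=1
[2,3] (S/N)\N  lex  "some"
[0,3] S/N  <  k=2
[3,4] N  lex  "quickly"
[0,4] S  >  k=3

[0,4] S   >
  [0,3] S/N   <
    [0,2] N   >
      [0,1] N/(N\PP)   >T
        [0,1] "near" : PP
      [1,2] "cat" : N\PP
    [2,3] "some" : (S/N)\N
  [3,4] "quickly" : N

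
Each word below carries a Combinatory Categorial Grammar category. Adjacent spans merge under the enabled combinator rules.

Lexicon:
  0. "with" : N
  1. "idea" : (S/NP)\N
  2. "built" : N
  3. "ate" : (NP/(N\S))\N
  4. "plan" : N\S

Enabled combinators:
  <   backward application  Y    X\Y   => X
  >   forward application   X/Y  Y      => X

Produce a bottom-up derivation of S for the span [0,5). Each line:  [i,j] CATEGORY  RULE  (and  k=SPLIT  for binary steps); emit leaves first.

[0,1] N  lex  "with"
[1,2] (S/NP)\N  lex  "idea"
[0,2] S/NP  <  k=1
[2,3] N  lex  "built"
[3,4] (NP/(N\S))\N  lex  "ate"
[2,4] NP/(N\S)  <  k=3
[4,5] N\S  lex  "plan"
[2,5] NP  >  k=4
[0,5] S  >  k=2

[0,5] S   >
  [0,2] S/NP   <
    [0,1] "with" : N
    [1,2] "idea" : (S/NP)\N
  [2,5] NP   >
    [2,4] NP/(N\S)   <
      [2,3] "built" : N
      [3,4] "ate" : (NP/(N\S))\N
    [4,5] "plan" : N\S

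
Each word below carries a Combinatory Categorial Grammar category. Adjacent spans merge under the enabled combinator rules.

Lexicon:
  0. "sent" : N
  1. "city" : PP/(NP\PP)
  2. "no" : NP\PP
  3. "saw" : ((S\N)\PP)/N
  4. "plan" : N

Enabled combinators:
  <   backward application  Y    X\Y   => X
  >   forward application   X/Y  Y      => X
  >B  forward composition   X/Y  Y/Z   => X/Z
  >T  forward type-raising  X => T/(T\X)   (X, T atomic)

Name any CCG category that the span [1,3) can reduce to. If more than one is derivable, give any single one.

PP

[0,5] S   <
  [0,1] "sent" : N
  [1,5] S\N   <
    [1,3] PP   >
      [1,2] "city" : PP/(NP\PP)
      [2,3] "no" : NP\PP
    [3,5] (S\N)\PP   >
      [3,4] "saw" : ((S\N)\PP)/N
      [4,5] "plan" : N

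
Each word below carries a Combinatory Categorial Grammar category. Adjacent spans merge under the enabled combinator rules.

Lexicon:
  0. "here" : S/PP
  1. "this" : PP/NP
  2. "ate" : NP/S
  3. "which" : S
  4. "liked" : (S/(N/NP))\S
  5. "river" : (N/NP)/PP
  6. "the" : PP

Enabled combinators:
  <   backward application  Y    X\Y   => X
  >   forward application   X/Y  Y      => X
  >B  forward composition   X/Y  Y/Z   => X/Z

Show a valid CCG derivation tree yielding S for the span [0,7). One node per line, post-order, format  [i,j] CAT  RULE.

[0,7] S   >
  [0,1] "here" : S/PP
  [1,7] PP   >
    [1,2] "this" : PP/NP
    [2,7] NP   >
      [2,3] "ate" : NP/S
      [3,7] S   >
        [3,5] S/(N/NP)   <
          [3,4] "which" : S
          [4,5] "liked" : (S/(N/NP))\S
        [5,7] N/NP   >
          [5,6] "river" : (N/NP)/PP
          [6,7] "the" : PP

[0,1] S/PP  lex  "here"
[1,2] PP/NP  lex  "this"
[2,3] NP/S  lex  "ate"
[3,4] S  lex  "which"
[4,5] (S/(N/NP))\S  lex  "liked"
[3,5] S/(N/NP)  <  k=4
[5,6] (N/NP)/PP  lex  "river"
[6,7] PP  lex  "the"
[5,7] N/NP  >  k=6
[3,7] S  >  k=5
[2,7] NP  >  k=3
[1,7] PP  >  k=2
[0,7] S  >  k=1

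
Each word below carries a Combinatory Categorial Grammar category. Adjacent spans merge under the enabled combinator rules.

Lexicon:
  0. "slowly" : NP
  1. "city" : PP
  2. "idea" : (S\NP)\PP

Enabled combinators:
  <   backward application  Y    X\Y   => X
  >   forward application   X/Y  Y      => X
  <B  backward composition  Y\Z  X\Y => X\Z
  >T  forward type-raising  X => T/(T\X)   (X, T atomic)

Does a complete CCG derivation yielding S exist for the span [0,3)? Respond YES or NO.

YES

[0,3] S   <
  [0,1] "slowly" : NP
  [1,3] S\NP   <
    [1,2] "city" : PP
    [2,3] "idea" : (S\NP)\PP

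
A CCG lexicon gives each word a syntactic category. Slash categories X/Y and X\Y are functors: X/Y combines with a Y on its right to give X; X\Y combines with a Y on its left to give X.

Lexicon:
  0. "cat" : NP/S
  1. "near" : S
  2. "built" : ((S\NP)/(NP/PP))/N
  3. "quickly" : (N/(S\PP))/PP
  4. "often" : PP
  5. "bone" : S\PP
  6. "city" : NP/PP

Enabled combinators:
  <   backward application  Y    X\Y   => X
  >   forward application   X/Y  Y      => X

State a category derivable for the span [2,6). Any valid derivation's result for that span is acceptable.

[0,7] S   <
  [0,2] NP   >
    [0,1] "cat" : NP/S
    [1,2] "near" : S
  [2,7] S\NP   >
    [2,6] (S\NP)/(NP/PP)   >
      [2,3] "built" : ((S\NP)/(NP/PP))/N
      [3,6] N   >
        [3,5] N/(S\PP)   >
          [3,4] "quickly" : (N/(S\PP))/PP
          [4,5] "often" : PP
        [5,6] "bone" : S\PP
    [6,7] "city" : NP/PP

(S\NP)/(NP/PP)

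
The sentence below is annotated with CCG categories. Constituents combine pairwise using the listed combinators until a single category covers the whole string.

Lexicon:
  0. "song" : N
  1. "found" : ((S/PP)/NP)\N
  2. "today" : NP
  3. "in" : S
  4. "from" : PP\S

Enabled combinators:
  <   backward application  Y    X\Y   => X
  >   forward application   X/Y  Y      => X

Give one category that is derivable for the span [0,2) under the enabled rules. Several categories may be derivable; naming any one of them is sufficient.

(S/PP)/NP

[0,5] S   >
  [0,3] S/PP   >
    [0,2] (S/PP)/NP   <
      [0,1] "song" : N
      [1,2] "found" : ((S/PP)/NP)\N
    [2,3] "today" : NP
  [3,5] PP   <
    [3,4] "in" : S
    [4,5] "from" : PP\S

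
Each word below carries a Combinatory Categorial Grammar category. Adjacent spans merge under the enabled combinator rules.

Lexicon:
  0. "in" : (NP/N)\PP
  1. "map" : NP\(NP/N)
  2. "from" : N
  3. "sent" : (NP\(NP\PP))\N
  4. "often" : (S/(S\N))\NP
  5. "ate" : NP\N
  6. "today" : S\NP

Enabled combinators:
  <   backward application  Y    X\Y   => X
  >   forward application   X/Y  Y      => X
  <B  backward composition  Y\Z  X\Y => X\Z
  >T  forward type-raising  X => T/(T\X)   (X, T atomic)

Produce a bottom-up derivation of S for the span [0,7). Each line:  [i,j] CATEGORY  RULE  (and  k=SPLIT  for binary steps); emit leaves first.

[0,1] (NP/N)\PP  lex  "in"
[1,2] NP\(NP/N)  lex  "map"
[0,2] NP\PP  <B  k=1
[2,3] N  lex  "from"
[3,4] (NP\(NP\PP))\N  lex  "sent"
[2,4] NP\(NP\PP)  <  k=3
[0,4] NP  <  k=2
[4,5] (S/(S\N))\NP  lex  "often"
[0,5] S/(S\N)  <  k=4
[5,6] NP\N  lex  "ate"
[6,7] S\NP  lex  "today"
[5,7] S\N  <B  k=6
[0,7] S  >  k=5

[0,7] S   >
  [0,5] S/(S\N)   <
    [0,4] NP   <
      [0,2] NP\PP   <B
        [0,1] "in" : (NP/N)\PP
        [1,2] "map" : NP\(NP/N)
      [2,4] NP\(NP\PP)   <
        [2,3] "from" : N
        [3,4] "sent" : (NP\(NP\PP))\N
    [4,5] "often" : (S/(S\N))\NP
  [5,7] S\N   <B
    [5,6] "ate" : NP\N
    [6,7] "today" : S\NP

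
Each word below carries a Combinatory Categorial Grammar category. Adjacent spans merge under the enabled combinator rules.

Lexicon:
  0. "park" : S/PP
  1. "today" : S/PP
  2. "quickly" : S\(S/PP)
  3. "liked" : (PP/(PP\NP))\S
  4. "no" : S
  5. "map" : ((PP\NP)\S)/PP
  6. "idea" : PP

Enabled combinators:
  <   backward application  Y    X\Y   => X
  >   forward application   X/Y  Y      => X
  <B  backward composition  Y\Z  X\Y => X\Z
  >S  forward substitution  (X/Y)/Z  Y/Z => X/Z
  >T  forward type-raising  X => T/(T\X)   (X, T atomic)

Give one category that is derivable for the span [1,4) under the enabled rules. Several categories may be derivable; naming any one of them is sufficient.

[0,7] S   >
  [0,1] "park" : S/PP
  [1,7] PP   >
    [1,4] PP/(PP\NP)   <
      [1,3] S   <
        [1,2] "today" : S/PP
        [2,3] "quickly" : S\(S/PP)
      [3,4] "liked" : (PP/(PP\NP))\S
    [4,7] PP\NP   <
      [4,5] "no" : S
      [5,7] (PP\NP)\S   >
        [5,6] "map" : ((PP\NP)\S)/PP
        [6,7] "idea" : PP

PP/(PP\NP)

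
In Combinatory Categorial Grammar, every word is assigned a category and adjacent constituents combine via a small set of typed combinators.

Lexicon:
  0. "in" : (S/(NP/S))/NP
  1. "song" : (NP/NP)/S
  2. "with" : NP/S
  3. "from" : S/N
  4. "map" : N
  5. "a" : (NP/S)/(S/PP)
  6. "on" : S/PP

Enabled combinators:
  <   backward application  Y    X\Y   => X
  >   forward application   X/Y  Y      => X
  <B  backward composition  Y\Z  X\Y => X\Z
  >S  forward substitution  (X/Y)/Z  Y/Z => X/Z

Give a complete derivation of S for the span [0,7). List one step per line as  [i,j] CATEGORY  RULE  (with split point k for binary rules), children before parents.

[0,7] S   >
  [0,5] S/(NP/S)   >
    [0,1] "in" : (S/(NP/S))/NP
    [1,5] NP   >
      [1,3] NP/S   >S
        [1,2] "song" : (NP/NP)/S
        [2,3] "with" : NP/S
      [3,5] S   >
        [3,4] "from" : S/N
        [4,5] "map" : N
  [5,7] NP/S   >
    [5,6] "a" : (NP/S)/(S/PP)
    [6,7] "on" : S/PP

[0,1] (S/(NP/S))/NP  lex  "in"
[1,2] (NP/NP)/S  lex  "song"
[2,3] NP/S  lex  "with"
[1,3] NP/S  >S  k=2
[3,4] S/N  lex  "from"
[4,5] N  lex  "map"
[3,5] S  >  k=4
[1,5] NP  >  k=3
[0,5] S/(NP/S)  >  k=1
[5,6] (NP/S)/(S/PP)  lex  "a"
[6,7] S/PP  lex  "on"
[5,7] NP/S  >  k=6
[0,7] S  >  k=5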